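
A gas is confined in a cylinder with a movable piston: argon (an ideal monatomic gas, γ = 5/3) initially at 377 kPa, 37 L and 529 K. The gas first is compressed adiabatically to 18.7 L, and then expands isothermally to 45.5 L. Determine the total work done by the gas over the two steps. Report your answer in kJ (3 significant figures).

W_total ≈ 7.50 kJ

Step 1 (adiabatic): W = (P₁V₁ − P₂V₂)/(γ−1) = (13949 − 21984)/0.667 = -12053 J.
After step 1: P = 1176 kPa, V = 18.7 L, T = 833.7 K.
Step 2 (isothermal): W = P₁V₁ ln(V₂/V₁) = (21984) ln(45.5/18.7) = 19548 J.
W_total = -12053 + 19548 = 7495 J.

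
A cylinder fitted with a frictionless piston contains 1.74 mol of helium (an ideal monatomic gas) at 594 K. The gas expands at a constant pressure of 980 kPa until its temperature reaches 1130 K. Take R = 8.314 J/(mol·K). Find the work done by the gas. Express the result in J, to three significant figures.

W ≈ 7750 J

Isobaric: W = P ΔV = nR ΔT.
W = (1.74)(8.314)(1130 − 594) = 7754 J.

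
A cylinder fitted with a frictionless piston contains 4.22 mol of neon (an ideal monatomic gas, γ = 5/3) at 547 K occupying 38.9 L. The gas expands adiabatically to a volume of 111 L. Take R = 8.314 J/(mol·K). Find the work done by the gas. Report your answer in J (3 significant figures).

W ≈ 14500 J

Adiabatic: TV^(γ−1) = const with γ = 5/3.
T₂ = T₁ (V₁/V₂)^(γ−1) = 547 × (38.9/111)^0.667 = 547 × 0.4971 = 271.9 K.
W_by = nCᵥ(T₁ − T₂) = (4.22)(12.47)(547 − 271.9) = 14478 J.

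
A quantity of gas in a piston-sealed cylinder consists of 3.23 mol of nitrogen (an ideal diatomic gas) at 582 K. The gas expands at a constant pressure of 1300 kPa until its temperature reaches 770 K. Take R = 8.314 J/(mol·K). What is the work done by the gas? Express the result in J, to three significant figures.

Isobaric: W = P ΔV = nR ΔT.
W = (3.23)(8.314)(770 − 582) = 5049 J.

W ≈ 5050 J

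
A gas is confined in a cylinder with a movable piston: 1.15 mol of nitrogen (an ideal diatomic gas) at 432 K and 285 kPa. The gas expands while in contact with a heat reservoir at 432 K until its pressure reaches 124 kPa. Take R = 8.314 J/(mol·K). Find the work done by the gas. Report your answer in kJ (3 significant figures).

Isothermal process: W = nRT ln(V₂/V₁) = nRT ln(P₁/P₂).
W = (1.15)(8.314)(432) × ln(285/124)
  = 4130 × ln(2.298) = 4130 × 0.8322
W_by_gas = 3437 J.

W ≈ 3.44 kJ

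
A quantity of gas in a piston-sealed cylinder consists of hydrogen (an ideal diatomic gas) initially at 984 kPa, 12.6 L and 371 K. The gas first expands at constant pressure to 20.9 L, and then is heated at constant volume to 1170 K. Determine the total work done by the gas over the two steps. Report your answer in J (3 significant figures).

W_total ≈ 8170 J

Step 1 (isobaric): W = PΔV = (984 kPa)(20.9 − 12.6 L) = 8167 J.
Step 2 (isochoric): W = 0 (constant volume).
W_total = 8167 + 0 = 8167 J.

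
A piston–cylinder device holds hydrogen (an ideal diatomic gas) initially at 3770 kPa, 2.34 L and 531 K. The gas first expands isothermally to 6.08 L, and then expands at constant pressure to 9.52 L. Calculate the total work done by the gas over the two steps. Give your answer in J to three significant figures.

Step 1 (isothermal): W = P₁V₁ ln(V₂/V₁) = (8822) ln(6.08/2.34) = 8424 J.
After step 1: P = 1451 kPa, V = 6.08 L, T = 531 K.
Step 2 (isobaric): W = PΔV = (1451 kPa)(9.52 − 6.08 L) = 4991 J.
W_total = 8424 + 4991 = 13415 J.

W_total ≈ 13400 J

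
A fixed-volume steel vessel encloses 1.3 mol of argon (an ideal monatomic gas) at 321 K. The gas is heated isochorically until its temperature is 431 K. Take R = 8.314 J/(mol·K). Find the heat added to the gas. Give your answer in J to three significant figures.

Q ≈ 1780 J

Constant volume ⇒ W = 0, so Q = ΔU = nCᵥΔT with Cᵥ = 3R/2 = 12.47 J/(mol·K).
ΔU = (1.3)(12.47)(431 − 321) = 1783 J.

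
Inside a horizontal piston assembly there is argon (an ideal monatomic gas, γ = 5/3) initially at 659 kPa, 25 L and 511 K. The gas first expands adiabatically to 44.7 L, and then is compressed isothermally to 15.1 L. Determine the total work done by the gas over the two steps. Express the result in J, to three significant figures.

Step 1 (adiabatic): W = (P₁V₁ − P₂V₂)/(γ−1) = (16475 − 11184)/0.667 = 7937 J.
After step 1: P = 250.2 kPa, V = 44.7 L, T = 346.9 K.
Step 2 (isothermal): W = P₁V₁ ln(V₂/V₁) = (11184) ln(15.1/44.7) = -12137 J.
W_total = 7937 − 12137 = -4200 J.

W_total ≈ -4200 J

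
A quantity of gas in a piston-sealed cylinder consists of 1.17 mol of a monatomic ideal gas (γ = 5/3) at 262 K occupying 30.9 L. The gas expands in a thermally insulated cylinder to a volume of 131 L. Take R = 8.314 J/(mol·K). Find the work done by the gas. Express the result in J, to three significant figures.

Adiabatic: TV^(γ−1) = const with γ = 5/3.
T₂ = T₁ (V₁/V₂)^(γ−1) = 262 × (30.9/131)^0.667 = 262 × 0.3818 = 100 K.
W_by = nCᵥ(T₁ − T₂) = (1.17)(12.47)(262 − 100) = 2363 J.

W ≈ 2360 J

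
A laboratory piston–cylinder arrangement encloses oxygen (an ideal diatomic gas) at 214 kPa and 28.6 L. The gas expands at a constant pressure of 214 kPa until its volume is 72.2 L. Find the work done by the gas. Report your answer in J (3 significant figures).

W ≈ 9330 J

Isobaric: W = P ΔV.
W = (214 kPa)(72.2 − 28.6 L) = (214)(43.6) = 9330 J.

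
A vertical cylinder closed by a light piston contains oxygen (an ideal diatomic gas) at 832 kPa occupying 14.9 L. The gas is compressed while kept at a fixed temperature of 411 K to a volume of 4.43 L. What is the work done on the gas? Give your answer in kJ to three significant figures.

W ≈ 15.0 kJ

Isothermal: W = nRT ln(V₂/V₁) = P₁V₁ ln(V₂/V₁).
P₁V₁ = (832 kPa)(14.9 L) = 12397 J.
W = 12397 × ln(4.43/14.9) = 12397 × -1.213
W_by_gas = -15037 J; work on gas = −W_by = 15037 J.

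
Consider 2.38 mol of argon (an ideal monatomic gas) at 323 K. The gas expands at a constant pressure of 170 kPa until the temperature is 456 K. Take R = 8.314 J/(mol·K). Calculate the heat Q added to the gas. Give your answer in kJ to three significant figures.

Isobaric: W = nRΔT = (2.38)(8.314)(133) = 2632 J.
ΔU = nCᵥΔT with Cᵥ = 3R/2: ΔU = (2.38)(12.47)(133) = 3948 J.
Q = ΔU + W = 3948 + 2632 = 6579 J.

Q ≈ 6.58 kJ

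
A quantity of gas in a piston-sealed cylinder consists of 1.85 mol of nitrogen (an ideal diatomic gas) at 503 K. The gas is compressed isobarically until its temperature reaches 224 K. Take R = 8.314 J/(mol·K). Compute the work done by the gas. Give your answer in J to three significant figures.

W ≈ -4290 J

Isobaric: W = P ΔV = nR ΔT.
W = (1.85)(8.314)(224 − 503) = -4291 J.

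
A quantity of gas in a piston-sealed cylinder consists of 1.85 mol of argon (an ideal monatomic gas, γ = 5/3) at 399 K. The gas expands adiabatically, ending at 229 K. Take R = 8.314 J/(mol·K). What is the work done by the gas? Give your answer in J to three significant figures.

Adiabatic ⇒ Q = 0, so W_by = −ΔU = nCᵥ(T₁ − T₂).
Cᵥ = 3R/2 = 12.47 J/(mol·K).
W = (1.85)(12.47)(399 − 229) = 3922 J.

W ≈ 3920 J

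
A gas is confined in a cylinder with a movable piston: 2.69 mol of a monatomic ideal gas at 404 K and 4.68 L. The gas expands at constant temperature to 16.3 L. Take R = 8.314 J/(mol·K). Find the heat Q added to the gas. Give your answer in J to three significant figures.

Q ≈ 11300 J

Isothermal ⇒ ΔU = 0, so Q = W = nRT ln(V₂/V₁).
Q = (2.69)(8.314)(404) ln(16.3/4.68) = 9035 × 1.248 = 11275 J.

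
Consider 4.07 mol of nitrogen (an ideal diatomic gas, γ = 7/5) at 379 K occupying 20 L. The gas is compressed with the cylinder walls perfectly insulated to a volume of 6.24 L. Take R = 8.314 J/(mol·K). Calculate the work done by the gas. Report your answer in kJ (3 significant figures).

Adiabatic: TV^(γ−1) = const with γ = 7/5.
T₂ = T₁ (V₁/V₂)^(γ−1) = 379 × (20/6.24)^0.4 = 379 × 1.593 = 603.9 K.
W_by = nCᵥ(T₁ − T₂) = (4.07)(20.79)(379 − 603.9) = -19027 J.

W ≈ -19.0 kJ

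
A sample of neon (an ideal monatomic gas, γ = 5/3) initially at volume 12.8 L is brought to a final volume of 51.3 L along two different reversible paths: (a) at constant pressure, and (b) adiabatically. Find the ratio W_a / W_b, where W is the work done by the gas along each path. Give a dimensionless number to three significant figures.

Path (a) isobaric: W = P₁(V₂ − V₁) → W_a/(P₁V₁) = 3.008.
Path (b) adiabatic: W = P₁V₁(1 − (V₁/V₂)^(γ−1))/(γ−1) → W_b/(P₁V₁) = 0.9055.
W_a / W_b = 3.008 / 0.9055 = 3.322.

W_a / W_b ≈ 3.32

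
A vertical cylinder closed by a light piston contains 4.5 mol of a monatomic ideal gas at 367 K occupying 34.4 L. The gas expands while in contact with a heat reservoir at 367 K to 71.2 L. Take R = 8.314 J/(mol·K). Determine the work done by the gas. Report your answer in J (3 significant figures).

W ≈ 9990 J

Isothermal: W = nRT ln(V₂/V₁).
W = (4.5)(8.314)(367) × ln(71.2/34.4)
  = 13731 × 0.7274
W_by_gas = 9988 J.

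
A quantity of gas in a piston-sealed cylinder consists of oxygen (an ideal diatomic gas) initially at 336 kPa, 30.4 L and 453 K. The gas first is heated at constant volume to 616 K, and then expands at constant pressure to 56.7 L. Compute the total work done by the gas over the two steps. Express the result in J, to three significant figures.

Step 1 (isochoric): W = 0 (constant volume).
After step 1: P = 456.9 kPa (V unchanged).
Step 2 (isobaric): W = PΔV = (456.9 kPa)(56.7 − 30.4 L) = 12016 J.
W_total = 0 + 12016 = 12016 J.

W_total ≈ 12000 J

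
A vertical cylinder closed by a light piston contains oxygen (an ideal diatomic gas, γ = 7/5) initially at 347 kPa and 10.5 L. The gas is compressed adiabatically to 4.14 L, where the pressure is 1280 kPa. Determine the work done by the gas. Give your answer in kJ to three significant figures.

W ≈ -4.14 kJ

Adiabatic: W = (P₁V₁ − P₂V₂)/(γ − 1) with γ = 7/5.
P₁V₁ = 3644 J, P₂V₂ = 5299 J.
W = (3644 − 5299) / 0.4 = -4139 J.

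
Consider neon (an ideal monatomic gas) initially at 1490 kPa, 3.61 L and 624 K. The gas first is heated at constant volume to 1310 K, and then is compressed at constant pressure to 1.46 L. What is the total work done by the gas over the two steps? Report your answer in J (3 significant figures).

Step 1 (isochoric): W = 0 (constant volume).
After step 1: P = 3128 kPa (V unchanged).
Step 2 (isobaric): W = PΔV = (3128 kPa)(1.46 − 3.61 L) = -6725 J.
W_total = 0 − 6725 = -6725 J.

W_total ≈ -6730 J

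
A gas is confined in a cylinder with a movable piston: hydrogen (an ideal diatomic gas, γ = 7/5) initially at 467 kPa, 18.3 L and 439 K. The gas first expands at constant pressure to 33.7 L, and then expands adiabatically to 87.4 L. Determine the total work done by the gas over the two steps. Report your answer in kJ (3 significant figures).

W_total ≈ 19.7 kJ

Step 1 (isobaric): W = PΔV = (467 kPa)(33.7 − 18.3 L) = 7192 J.
After step 1: P = 467 kPa, V = 33.7 L, T = 808.4 K.
Step 2 (adiabatic): W = (P₁V₁ − P₂V₂)/(γ−1) = (15738 − 10750)/0.4 = 12471 J.
W_total = 7192 + 12471 = 19662 J.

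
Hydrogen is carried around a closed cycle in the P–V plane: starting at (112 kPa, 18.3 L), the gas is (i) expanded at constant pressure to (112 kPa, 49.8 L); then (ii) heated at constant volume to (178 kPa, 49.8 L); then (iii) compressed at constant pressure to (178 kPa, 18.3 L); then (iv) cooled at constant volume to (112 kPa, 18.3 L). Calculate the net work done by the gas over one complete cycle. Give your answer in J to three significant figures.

W_net ≈ -2080 J

Constant-volume legs do no work.
W(i) = (112)(49.8 − 18.3) = 3528 J; W(iii) = (178)(18.3 − 49.8) = -5607 J.
W_net = 3528 − 5607 = -2079 J (the counter-clockwise enclosed area).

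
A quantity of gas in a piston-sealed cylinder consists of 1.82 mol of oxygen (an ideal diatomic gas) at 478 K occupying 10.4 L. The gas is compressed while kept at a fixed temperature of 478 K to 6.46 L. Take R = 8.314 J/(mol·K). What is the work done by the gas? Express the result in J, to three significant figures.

Isothermal: W = nRT ln(V₂/V₁).
W = (1.82)(8.314)(478) × ln(6.46/10.4)
  = 7233 × -0.4762
W_by_gas = -3444 J.

W ≈ -3440 J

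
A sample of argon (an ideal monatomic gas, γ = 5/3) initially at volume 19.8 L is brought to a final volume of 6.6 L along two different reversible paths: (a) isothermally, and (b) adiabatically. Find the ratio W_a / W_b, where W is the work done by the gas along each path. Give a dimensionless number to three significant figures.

W_a / W_b ≈ 0.678

Path (a) isothermal: W = P₁V₁ ln(V₂/V₁) → W_a/(P₁V₁) = -1.099.
Path (b) adiabatic: W = P₁V₁(1 − (V₁/V₂)^(γ−1))/(γ−1) → W_b/(P₁V₁) = -1.62.
W_a / W_b = -1.099 / -1.62 = 0.6781.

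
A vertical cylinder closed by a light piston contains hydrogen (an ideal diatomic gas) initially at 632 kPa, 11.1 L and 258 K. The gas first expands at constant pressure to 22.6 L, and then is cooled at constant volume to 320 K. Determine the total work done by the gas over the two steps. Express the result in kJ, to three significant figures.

W_total ≈ 7.27 kJ

Step 1 (isobaric): W = PΔV = (632 kPa)(22.6 − 11.1 L) = 7268 J.
Step 2 (isochoric): W = 0 (constant volume).
W_total = 7268 + 0 = 7268 J.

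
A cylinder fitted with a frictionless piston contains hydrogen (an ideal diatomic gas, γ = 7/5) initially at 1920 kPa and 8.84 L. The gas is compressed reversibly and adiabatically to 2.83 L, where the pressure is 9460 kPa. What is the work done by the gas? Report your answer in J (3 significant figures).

W ≈ -24500 J

Adiabatic: W = (P₁V₁ − P₂V₂)/(γ − 1) with γ = 7/5.
P₁V₁ = 16973 J, P₂V₂ = 26772 J.
W = (16973 − 26772) / 0.4 = -24498 J.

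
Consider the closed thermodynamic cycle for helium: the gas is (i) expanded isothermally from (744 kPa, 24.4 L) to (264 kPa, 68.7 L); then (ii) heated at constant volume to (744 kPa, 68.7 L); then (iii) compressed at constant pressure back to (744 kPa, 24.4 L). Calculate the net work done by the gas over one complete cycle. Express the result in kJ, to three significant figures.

W_net ≈ -14.2 kJ

Leg (i): W = PᵢVᵢ ln(V_f/Vᵢ) = (18154) ln(68.7/24.4) = 18792 J.
Leg (ii): W = 0.
Leg (iii): W = PΔV = (744)(24.4 − 68.7) = -32959 J.
W_net = 18792 − 32959 = -14167 J.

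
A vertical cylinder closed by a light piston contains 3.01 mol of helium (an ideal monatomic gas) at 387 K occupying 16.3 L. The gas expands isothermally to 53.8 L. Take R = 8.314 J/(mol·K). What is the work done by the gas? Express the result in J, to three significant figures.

Isothermal: W = nRT ln(V₂/V₁).
W = (3.01)(8.314)(387) × ln(53.8/16.3)
  = 9685 × 1.194
W_by_gas = 11565 J.

W ≈ 11600 J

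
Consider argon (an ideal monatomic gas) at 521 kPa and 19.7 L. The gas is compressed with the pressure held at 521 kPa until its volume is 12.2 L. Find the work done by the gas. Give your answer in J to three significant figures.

Isobaric: W = P ΔV.
W = (521 kPa)(12.2 − 19.7 L) = (521)(-7.5) = -3908 J.

W ≈ -3910 J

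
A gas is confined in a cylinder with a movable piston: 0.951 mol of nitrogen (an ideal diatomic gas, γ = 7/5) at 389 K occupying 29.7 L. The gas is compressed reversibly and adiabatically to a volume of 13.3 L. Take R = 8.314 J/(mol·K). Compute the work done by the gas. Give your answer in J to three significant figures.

Adiabatic: TV^(γ−1) = const with γ = 7/5.
T₂ = T₁ (V₁/V₂)^(γ−1) = 389 × (29.7/13.3)^0.4 = 389 × 1.379 = 536.4 K.
W_by = nCᵥ(T₁ − T₂) = (0.951)(20.79)(389 − 536.4) = -2914 J.

W ≈ -2910 J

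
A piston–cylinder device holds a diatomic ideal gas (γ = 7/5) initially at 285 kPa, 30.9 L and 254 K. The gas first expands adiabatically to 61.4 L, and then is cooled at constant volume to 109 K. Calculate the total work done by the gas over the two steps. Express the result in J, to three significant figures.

Step 1 (adiabatic): W = (P₁V₁ − P₂V₂)/(γ−1) = (8806 − 6691)/0.4 = 5288 J.
Step 2 (isochoric): W = 0 (constant volume).
W_total = 5288 + 0 = 5288 J.

W_total ≈ 5290 J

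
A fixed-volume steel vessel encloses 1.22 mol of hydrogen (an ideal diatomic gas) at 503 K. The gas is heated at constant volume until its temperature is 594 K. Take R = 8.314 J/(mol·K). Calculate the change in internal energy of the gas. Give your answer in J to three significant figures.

Constant volume ⇒ W = 0, so Q = ΔU = nCᵥΔT with Cᵥ = 5R/2 = 20.79 J/(mol·K).
ΔU = (1.22)(20.79)(594 − 503) = 2308 J.

ΔU ≈ 2310 J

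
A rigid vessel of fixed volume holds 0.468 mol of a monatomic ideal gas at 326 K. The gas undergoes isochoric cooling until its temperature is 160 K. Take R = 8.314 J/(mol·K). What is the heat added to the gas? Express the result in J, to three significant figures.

Q ≈ -969 J

Constant volume ⇒ W = 0, so Q = ΔU = nCᵥΔT with Cᵥ = 3R/2 = 12.47 J/(mol·K).
ΔU = (0.468)(12.47)(160 − 326) = -968.8 J.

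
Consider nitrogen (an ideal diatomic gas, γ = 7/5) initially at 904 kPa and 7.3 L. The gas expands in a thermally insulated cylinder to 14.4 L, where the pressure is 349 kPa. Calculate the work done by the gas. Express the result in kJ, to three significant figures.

W ≈ 3.93 kJ

Adiabatic: W = (P₁V₁ − P₂V₂)/(γ − 1) with γ = 7/5.
P₁V₁ = 6599 J, P₂V₂ = 5026 J.
W = (6599 − 5026) / 0.4 = 3934 J.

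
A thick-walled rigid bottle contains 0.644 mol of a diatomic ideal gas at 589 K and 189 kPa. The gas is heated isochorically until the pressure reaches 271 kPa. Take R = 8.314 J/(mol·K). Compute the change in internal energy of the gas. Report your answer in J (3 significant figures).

ΔU ≈ 3420 J

Constant volume ⇒ W = 0, so Q = ΔU = nCᵥΔT with Cᵥ = 5R/2 = 20.79 J/(mol·K).
At constant V, T₂/T₁ = P₂/P₁ ⇒ ΔT = T₁(P₂/P₁ − 1) = 589·(271/189 − 1) = 255.5 K.
ΔU = (0.644)(20.79)(255.5) = 3421 J.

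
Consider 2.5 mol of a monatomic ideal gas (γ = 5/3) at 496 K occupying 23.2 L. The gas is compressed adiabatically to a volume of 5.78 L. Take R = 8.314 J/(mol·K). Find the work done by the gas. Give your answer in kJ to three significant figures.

W ≈ -23.6 kJ

Adiabatic: TV^(γ−1) = const with γ = 5/3.
T₂ = T₁ (V₁/V₂)^(γ−1) = 496 × (23.2/5.78)^0.667 = 496 × 2.526 = 1253 K.
W_by = nCᵥ(T₁ − T₂) = (2.5)(12.47)(496 − 1253) = -23593 J.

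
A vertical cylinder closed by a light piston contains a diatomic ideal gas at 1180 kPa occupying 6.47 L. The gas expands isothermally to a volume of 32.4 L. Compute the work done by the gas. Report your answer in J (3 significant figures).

Isothermal: W = nRT ln(V₂/V₁) = P₁V₁ ln(V₂/V₁).
P₁V₁ = (1180 kPa)(6.47 L) = 7635 J.
W = 7635 × ln(32.4/6.47) = 7635 × 1.611
W_by_gas = 12299 J.

W ≈ 12300 J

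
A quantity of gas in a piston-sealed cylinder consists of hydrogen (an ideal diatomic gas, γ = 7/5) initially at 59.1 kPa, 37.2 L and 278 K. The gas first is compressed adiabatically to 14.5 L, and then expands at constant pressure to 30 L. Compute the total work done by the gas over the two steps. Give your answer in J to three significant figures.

W_total ≈ 910 J

Step 1 (adiabatic): W = (P₁V₁ − P₂V₂)/(γ−1) = (2199 − 3205)/0.4 = -2516 J.
After step 1: P = 221 kPa, V = 14.5 L, T = 405.2 K.
Step 2 (isobaric): W = PΔV = (221 kPa)(30 − 14.5 L) = 3426 J.
W_total = -2516 + 3426 = 910.1 J.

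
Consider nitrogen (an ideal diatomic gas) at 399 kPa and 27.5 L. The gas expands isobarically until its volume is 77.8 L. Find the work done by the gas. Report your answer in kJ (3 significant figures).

W ≈ 20.1 kJ

Isobaric: W = P ΔV.
W = (399 kPa)(77.8 − 27.5 L) = (399)(50.3) = 20070 J.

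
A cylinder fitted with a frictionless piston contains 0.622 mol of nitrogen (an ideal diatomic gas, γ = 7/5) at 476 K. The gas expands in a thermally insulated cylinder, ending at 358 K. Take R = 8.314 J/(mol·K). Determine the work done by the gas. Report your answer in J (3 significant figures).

W ≈ 1530 J

Adiabatic ⇒ Q = 0, so W_by = −ΔU = nCᵥ(T₁ − T₂).
Cᵥ = 5R/2 = 20.79 J/(mol·K).
W = (0.622)(20.79)(476 − 358) = 1526 J.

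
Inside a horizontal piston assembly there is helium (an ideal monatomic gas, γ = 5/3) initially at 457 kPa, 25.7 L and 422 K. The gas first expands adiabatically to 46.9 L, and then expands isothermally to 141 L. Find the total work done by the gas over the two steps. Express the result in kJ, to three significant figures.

Step 1 (adiabatic): W = (P₁V₁ − P₂V₂)/(γ−1) = (11745 − 7865)/0.667 = 5820 J.
After step 1: P = 167.7 kPa, V = 46.9 L, T = 282.6 K.
Step 2 (isothermal): W = P₁V₁ ln(V₂/V₁) = (7865) ln(141/46.9) = 8657 J.
W_total = 5820 + 8657 = 14477 J.

W_total ≈ 14.5 kJ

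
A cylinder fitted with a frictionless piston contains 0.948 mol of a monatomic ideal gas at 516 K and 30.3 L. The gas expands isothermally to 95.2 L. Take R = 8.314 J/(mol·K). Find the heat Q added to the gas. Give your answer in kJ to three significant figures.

Isothermal ⇒ ΔU = 0, so Q = W = nRT ln(V₂/V₁).
Q = (0.948)(8.314)(516) ln(95.2/30.3) = 4067 × 1.145 = 4656 J.

Q ≈ 4.66 kJ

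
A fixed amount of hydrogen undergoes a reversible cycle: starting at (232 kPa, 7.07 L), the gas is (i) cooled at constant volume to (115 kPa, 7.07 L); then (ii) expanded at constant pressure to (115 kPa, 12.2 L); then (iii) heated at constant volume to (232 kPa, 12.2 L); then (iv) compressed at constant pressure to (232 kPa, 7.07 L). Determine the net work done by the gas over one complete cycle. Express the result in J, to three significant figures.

Constant-volume legs do no work.
W(ii) = (115)(12.2 − 7.07) = 589.9 J; W(iv) = (232)(7.07 − 12.2) = -1190 J.
W_net = 589.9 − 1190 = -600.2 J (the counter-clockwise enclosed area).

W_net ≈ -600 J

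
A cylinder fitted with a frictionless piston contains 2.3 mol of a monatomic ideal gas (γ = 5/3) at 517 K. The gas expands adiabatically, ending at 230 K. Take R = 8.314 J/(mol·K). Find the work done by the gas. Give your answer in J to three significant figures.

Adiabatic ⇒ Q = 0, so W_by = −ΔU = nCᵥ(T₁ − T₂).
Cᵥ = 3R/2 = 12.47 J/(mol·K).
W = (2.3)(12.47)(517 − 230) = 8232 J.

W ≈ 8230 J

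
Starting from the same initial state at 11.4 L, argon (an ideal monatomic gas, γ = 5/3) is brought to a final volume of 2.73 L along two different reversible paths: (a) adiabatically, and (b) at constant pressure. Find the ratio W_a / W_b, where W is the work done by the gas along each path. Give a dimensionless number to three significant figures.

W_a / W_b ≈ 3.14

Path (a) adiabatic: W = P₁V₁(1 − (V₁/V₂)^(γ−1))/(γ−1) → W_a/(P₁V₁) = -2.39.
Path (b) isobaric: W = P₁(V₂ − V₁) → W_b/(P₁V₁) = -0.7605.
W_a / W_b = -2.39 / -0.7605 = 3.142.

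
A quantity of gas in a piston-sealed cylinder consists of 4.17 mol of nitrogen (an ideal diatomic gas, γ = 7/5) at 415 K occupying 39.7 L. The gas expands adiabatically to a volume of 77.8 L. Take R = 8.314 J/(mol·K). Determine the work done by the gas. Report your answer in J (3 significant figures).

Adiabatic: TV^(γ−1) = const with γ = 7/5.
T₂ = T₁ (V₁/V₂)^(γ−1) = 415 × (39.7/77.8)^0.4 = 415 × 0.7641 = 317.1 K.
W_by = nCᵥ(T₁ − T₂) = (4.17)(20.79)(415 − 317.1) = 8487 J.

W ≈ 8490 J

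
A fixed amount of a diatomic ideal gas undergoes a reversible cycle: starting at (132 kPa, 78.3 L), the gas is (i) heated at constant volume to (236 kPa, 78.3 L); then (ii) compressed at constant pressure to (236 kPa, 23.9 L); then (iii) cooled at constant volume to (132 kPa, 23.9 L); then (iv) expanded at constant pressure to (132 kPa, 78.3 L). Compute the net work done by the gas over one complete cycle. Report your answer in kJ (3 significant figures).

W_net ≈ -5.66 kJ

Constant-volume legs do no work.
W(ii) = (236)(23.9 − 78.3) = -12838 J; W(iv) = (132)(78.3 − 23.9) = 7181 J.
W_net = -12838 + 7181 = -5658 J (the counter-clockwise enclosed area).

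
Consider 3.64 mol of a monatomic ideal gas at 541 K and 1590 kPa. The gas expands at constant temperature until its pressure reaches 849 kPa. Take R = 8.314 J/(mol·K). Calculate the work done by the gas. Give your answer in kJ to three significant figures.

Isothermal process: W = nRT ln(V₂/V₁) = nRT ln(P₁/P₂).
W = (3.64)(8.314)(541) × ln(1590/849)
  = 16372 × ln(1.873) = 16372 × 0.6274
W_by_gas = 10272 J.

W ≈ 10.3 kJ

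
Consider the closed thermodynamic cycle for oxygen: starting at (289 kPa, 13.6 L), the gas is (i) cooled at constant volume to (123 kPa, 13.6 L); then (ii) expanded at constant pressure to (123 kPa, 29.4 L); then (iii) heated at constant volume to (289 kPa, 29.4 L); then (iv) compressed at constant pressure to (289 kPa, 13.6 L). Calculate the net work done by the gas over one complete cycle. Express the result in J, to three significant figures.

W_net ≈ -2620 J

Constant-volume legs do no work.
W(ii) = (123)(29.4 − 13.6) = 1943 J; W(iv) = (289)(13.6 − 29.4) = -4566 J.
W_net = 1943 − 4566 = -2623 J (the counter-clockwise enclosed area).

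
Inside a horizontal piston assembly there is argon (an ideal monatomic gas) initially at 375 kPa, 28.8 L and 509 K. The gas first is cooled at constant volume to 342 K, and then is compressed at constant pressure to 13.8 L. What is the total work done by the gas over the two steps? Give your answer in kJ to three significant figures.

Step 1 (isochoric): W = 0 (constant volume).
After step 1: P = 252 kPa (V unchanged).
Step 2 (isobaric): W = PΔV = (252 kPa)(13.8 − 28.8 L) = -3779 J.
W_total = 0 − 3779 = -3779 J.

W_total ≈ -3.78 kJ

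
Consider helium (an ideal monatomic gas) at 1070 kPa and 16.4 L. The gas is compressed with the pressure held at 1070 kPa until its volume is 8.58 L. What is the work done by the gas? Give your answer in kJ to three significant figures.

W ≈ -8.37 kJ

Isobaric: W = P ΔV.
W = (1070 kPa)(8.58 − 16.4 L) = (1070)(-7.82) = -8367 J.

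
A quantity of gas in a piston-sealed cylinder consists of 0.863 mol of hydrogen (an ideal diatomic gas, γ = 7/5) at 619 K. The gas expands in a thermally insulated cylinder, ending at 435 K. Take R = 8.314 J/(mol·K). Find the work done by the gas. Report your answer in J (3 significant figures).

W ≈ 3300 J

Adiabatic ⇒ Q = 0, so W_by = −ΔU = nCᵥ(T₁ − T₂).
Cᵥ = 5R/2 = 20.79 J/(mol·K).
W = (0.863)(20.79)(619 − 435) = 3300 J.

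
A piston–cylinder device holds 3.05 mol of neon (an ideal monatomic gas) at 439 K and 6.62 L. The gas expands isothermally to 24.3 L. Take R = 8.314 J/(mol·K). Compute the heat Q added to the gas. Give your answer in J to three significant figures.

Q ≈ 14500 J

Isothermal ⇒ ΔU = 0, so Q = W = nRT ln(V₂/V₁).
Q = (3.05)(8.314)(439) ln(24.3/6.62) = 11132 × 1.3 = 14476 J.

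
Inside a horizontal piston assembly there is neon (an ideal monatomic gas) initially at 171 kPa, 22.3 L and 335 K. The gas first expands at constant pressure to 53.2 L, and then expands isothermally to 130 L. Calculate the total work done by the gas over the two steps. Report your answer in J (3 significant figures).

W_total ≈ 13400 J

Step 1 (isobaric): W = PΔV = (171 kPa)(53.2 − 22.3 L) = 5284 J.
After step 1: P = 171 kPa, V = 53.2 L, T = 799.2 K.
Step 2 (isothermal): W = P₁V₁ ln(V₂/V₁) = (9097) ln(130/53.2) = 8128 J.
W_total = 5284 + 8128 = 13412 J.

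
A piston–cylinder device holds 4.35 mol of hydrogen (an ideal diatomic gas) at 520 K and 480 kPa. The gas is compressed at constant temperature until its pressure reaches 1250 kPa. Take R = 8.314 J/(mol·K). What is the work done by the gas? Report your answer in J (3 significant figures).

W ≈ -18000 J

Isothermal process: W = nRT ln(V₂/V₁) = nRT ln(P₁/P₂).
W = (4.35)(8.314)(520) × ln(480/1250)
  = 18806 × ln(0.384) = 18806 × -0.9571
W_by_gas = -18000 J.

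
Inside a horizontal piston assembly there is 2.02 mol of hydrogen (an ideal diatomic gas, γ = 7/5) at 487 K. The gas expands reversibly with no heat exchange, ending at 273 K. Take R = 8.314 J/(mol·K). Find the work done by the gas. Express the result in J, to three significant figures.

Adiabatic ⇒ Q = 0, so W_by = −ΔU = nCᵥ(T₁ − T₂).
Cᵥ = 5R/2 = 20.79 J/(mol·K).
W = (2.02)(20.79)(487 − 273) = 8985 J.

W ≈ 8980 J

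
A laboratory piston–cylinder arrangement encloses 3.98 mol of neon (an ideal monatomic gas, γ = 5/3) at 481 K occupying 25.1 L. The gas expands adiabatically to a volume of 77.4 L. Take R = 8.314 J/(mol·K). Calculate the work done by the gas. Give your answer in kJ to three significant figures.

W ≈ 12.6 kJ

Adiabatic: TV^(γ−1) = const with γ = 5/3.
T₂ = T₁ (V₁/V₂)^(γ−1) = 481 × (25.1/77.4)^0.667 = 481 × 0.472 = 227 K.
W_by = nCᵥ(T₁ − T₂) = (3.98)(12.47)(481 − 227) = 12605 J.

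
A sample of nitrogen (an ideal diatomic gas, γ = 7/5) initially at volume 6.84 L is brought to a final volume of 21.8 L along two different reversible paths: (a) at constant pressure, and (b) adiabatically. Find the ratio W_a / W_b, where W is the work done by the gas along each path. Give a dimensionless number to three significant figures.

W_a / W_b ≈ 2.36

Path (a) isobaric: W = P₁(V₂ − V₁) → W_a/(P₁V₁) = 2.187.
Path (b) adiabatic: W = P₁V₁(1 − (V₁/V₂)^(γ−1))/(γ−1) → W_b/(P₁V₁) = 0.9275.
W_a / W_b = 2.187 / 0.9275 = 2.358.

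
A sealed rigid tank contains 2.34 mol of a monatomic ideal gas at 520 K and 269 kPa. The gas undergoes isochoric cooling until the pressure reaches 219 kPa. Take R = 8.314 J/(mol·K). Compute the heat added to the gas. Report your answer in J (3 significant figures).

Q ≈ -2820 J

Constant volume ⇒ W = 0, so Q = ΔU = nCᵥΔT with Cᵥ = 3R/2 = 12.47 J/(mol·K).
At constant V, T₂/T₁ = P₂/P₁ ⇒ ΔT = T₁(P₂/P₁ − 1) = 520·(219/269 − 1) = -96.65 K.
ΔU = (2.34)(12.47)(-96.65) = -2821 J.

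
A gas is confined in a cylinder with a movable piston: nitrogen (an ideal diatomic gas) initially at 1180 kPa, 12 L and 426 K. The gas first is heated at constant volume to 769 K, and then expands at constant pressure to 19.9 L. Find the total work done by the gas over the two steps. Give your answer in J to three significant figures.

Step 1 (isochoric): W = 0 (constant volume).
After step 1: P = 2130 kPa (V unchanged).
Step 2 (isobaric): W = PΔV = (2130 kPa)(19.9 − 12 L) = 16828 J.
W_total = 0 + 16828 = 16828 J.

W_total ≈ 16800 J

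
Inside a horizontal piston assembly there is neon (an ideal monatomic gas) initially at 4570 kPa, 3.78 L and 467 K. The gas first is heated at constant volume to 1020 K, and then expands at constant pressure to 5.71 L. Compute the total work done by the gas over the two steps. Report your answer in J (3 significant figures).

W_total ≈ 19300 J

Step 1 (isochoric): W = 0 (constant volume).
After step 1: P = 9982 kPa (V unchanged).
Step 2 (isobaric): W = PΔV = (9982 kPa)(5.71 − 3.78 L) = 19264 J.
W_total = 0 + 19264 = 19264 J.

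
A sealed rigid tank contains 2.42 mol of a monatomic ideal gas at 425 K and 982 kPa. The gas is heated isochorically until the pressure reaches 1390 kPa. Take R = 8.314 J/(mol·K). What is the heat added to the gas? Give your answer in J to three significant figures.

Constant volume ⇒ W = 0, so Q = ΔU = nCᵥΔT with Cᵥ = 3R/2 = 12.47 J/(mol·K).
At constant V, T₂/T₁ = P₂/P₁ ⇒ ΔT = T₁(P₂/P₁ − 1) = 425·(1390/982 − 1) = 176.6 K.
ΔU = (2.42)(12.47)(176.6) = 5329 J.

Q ≈ 5330 J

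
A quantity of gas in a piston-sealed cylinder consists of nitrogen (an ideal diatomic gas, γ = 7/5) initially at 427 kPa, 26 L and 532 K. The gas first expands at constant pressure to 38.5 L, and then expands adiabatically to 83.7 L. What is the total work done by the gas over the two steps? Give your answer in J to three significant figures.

W_total ≈ 16300 J

Step 1 (isobaric): W = PΔV = (427 kPa)(38.5 − 26 L) = 5338 J.
After step 1: P = 427 kPa, V = 38.5 L, T = 787.8 K.
Step 2 (adiabatic): W = (P₁V₁ − P₂V₂)/(γ−1) = (16440 − 12050)/0.4 = 10974 J.
W_total = 5338 + 10974 = 16312 J.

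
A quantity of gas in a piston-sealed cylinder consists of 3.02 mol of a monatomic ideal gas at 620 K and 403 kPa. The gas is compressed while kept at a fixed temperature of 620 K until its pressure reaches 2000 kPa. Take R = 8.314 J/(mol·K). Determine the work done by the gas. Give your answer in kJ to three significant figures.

Isothermal process: W = nRT ln(V₂/V₁) = nRT ln(P₁/P₂).
W = (3.02)(8.314)(620) × ln(403/2000)
  = 15567 × ln(0.2015) = 15567 × -1.602
W_by_gas = -24938 J.

W ≈ -24.9 kJ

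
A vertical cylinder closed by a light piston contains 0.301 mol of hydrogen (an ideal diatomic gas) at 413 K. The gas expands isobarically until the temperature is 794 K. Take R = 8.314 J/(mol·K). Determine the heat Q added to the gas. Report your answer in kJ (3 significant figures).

Isobaric: W = nRΔT = (0.301)(8.314)(381) = 953.5 J.
ΔU = nCᵥΔT with Cᵥ = 5R/2: ΔU = (0.301)(20.79)(381) = 2384 J.
Q = ΔU + W = 2384 + 953.5 = 3337 J.

Q ≈ 3.34 kJ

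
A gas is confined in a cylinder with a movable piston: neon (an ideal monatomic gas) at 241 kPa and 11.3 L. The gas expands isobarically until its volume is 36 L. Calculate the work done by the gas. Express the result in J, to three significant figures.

W ≈ 5950 J

Isobaric: W = P ΔV.
W = (241 kPa)(36 − 11.3 L) = (241)(24.7) = 5953 J.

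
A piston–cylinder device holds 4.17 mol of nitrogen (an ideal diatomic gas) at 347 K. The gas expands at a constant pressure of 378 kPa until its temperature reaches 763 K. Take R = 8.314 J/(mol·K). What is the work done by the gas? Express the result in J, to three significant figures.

W ≈ 14400 J

Isobaric: W = P ΔV = nR ΔT.
W = (4.17)(8.314)(763 − 347) = 14422 J.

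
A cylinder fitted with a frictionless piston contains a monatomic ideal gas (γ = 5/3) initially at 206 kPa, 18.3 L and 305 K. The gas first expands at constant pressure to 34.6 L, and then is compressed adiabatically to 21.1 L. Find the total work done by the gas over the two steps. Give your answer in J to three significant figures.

W_total ≈ -818 J

Step 1 (isobaric): W = PΔV = (206 kPa)(34.6 − 18.3 L) = 3358 J.
After step 1: P = 206 kPa, V = 34.6 L, T = 576.7 K.
Step 2 (adiabatic): W = (P₁V₁ − P₂V₂)/(γ−1) = (7128 − 9911)/0.667 = -4176 J.
W_total = 3358 − 4176 = -818 J.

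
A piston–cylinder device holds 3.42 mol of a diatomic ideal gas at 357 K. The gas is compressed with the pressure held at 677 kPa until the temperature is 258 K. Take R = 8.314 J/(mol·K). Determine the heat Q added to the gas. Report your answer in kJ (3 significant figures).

Q ≈ -9.85 kJ

Isobaric: W = nRΔT = (3.42)(8.314)(-99) = -2815 J.
ΔU = nCᵥΔT with Cᵥ = 5R/2: ΔU = (3.42)(20.79)(-99) = -7037 J.
Q = ΔU + W = -7037 − 2815 = -9852 J.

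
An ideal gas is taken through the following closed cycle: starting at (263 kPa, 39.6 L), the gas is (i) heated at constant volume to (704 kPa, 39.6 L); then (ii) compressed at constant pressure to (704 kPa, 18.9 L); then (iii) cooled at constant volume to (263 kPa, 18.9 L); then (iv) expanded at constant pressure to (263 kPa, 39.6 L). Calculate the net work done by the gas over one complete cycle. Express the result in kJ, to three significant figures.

Constant-volume legs do no work.
W(ii) = (704)(18.9 − 39.6) = -14573 J; W(iv) = (263)(39.6 − 18.9) = 5444 J.
W_net = -14573 + 5444 = -9129 J (the counter-clockwise enclosed area).

W_net ≈ -9.13 kJ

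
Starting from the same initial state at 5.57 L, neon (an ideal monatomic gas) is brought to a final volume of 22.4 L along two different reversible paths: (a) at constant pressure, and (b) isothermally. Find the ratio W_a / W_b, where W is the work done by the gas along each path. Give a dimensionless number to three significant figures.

W_a / W_b ≈ 2.17

Path (a) isobaric: W = P₁(V₂ − V₁) → W_a/(P₁V₁) = 3.022.
Path (b) isothermal: W = P₁V₁ ln(V₂/V₁) → W_b/(P₁V₁) = 1.392.
W_a / W_b = 3.022 / 1.392 = 2.171.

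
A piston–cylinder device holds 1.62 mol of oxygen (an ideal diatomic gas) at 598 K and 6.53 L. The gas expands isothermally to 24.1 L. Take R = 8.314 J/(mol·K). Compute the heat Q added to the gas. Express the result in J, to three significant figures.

Isothermal ⇒ ΔU = 0, so Q = W = nRT ln(V₂/V₁).
Q = (1.62)(8.314)(598) ln(24.1/6.53) = 8054 × 1.306 = 10517 J.

Q ≈ 10500 J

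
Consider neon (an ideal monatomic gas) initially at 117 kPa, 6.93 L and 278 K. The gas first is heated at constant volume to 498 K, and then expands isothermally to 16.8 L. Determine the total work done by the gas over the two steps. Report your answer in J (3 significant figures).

Step 1 (isochoric): W = 0 (constant volume).
After step 1: P = 209.6 kPa (V unchanged).
Step 2 (isothermal): W = P₁V₁ ln(V₂/V₁) = (1452) ln(16.8/6.93) = 1286 J.
W_total = 0 + 1286 = 1286 J.

W_total ≈ 1290 J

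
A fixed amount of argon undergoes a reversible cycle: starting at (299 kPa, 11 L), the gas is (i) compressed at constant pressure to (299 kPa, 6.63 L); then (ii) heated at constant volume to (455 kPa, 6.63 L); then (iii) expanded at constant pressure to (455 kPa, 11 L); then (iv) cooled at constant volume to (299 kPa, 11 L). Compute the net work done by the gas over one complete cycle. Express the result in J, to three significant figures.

Constant-volume legs do no work.
W(i) = (299)(6.63 − 11) = -1307 J; W(iii) = (455)(11 − 6.63) = 1988 J.
W_net = -1307 + 1988 = 681.7 J (the clockwise enclosed area).

W_net ≈ 682 J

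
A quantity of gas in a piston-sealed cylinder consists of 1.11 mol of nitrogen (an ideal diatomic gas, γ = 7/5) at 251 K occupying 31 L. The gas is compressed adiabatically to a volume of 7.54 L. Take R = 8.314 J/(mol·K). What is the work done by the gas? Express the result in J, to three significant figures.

W ≈ -4400 J

Adiabatic: TV^(γ−1) = const with γ = 7/5.
T₂ = T₁ (V₁/V₂)^(γ−1) = 251 × (31/7.54)^0.4 = 251 × 1.76 = 441.8 K.
W_by = nCᵥ(T₁ − T₂) = (1.11)(20.79)(251 − 441.8) = -4403 J.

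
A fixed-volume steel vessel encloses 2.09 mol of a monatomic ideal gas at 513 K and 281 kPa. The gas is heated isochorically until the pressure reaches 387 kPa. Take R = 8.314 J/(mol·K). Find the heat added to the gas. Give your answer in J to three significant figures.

Q ≈ 5040 J

Constant volume ⇒ W = 0, so Q = ΔU = nCᵥΔT with Cᵥ = 3R/2 = 12.47 J/(mol·K).
At constant V, T₂/T₁ = P₂/P₁ ⇒ ΔT = T₁(P₂/P₁ − 1) = 513·(387/281 − 1) = 193.5 K.
ΔU = (2.09)(12.47)(193.5) = 5044 J.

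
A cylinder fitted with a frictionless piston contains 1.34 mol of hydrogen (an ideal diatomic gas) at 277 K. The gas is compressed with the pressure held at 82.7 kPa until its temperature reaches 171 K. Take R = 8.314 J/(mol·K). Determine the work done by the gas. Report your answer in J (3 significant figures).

Isobaric: W = P ΔV = nR ΔT.
W = (1.34)(8.314)(171 − 277) = -1181 J.

W ≈ -1180 J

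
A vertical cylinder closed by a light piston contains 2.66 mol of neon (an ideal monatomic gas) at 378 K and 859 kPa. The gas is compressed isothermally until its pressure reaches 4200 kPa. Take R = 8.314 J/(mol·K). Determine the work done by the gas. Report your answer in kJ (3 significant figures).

Isothermal process: W = nRT ln(V₂/V₁) = nRT ln(P₁/P₂).
W = (2.66)(8.314)(378) × ln(859/4200)
  = 8360 × ln(0.2045) = 8360 × -1.587
W_by_gas = -13267 J.

W ≈ -13.3 kJ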